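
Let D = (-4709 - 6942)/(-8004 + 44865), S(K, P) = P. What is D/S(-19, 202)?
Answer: -11651/7445922 ≈ -0.0015647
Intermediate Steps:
D = -11651/36861 ≈ -0.31608
D/S(-19, 202) = -11651/36861/202 = -11651/36861*1/202 = -11651/7445922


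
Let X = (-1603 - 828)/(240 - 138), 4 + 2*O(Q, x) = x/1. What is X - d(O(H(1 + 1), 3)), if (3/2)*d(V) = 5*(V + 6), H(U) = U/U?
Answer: -253/6 ≈ -42.167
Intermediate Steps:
H(U) = 1
O(Q, x) = -2 + x/2 (O(Q, x) = -2 + (x/1)/2 = -2 + (x*1)/2 = -2 + x/2)
X = -143/6 (X = -2431/102 = -2431*1/102 = -143/6 ≈ -23.833)
d(V) = 20 + 10*V/3 (d(V) = 2*(5*(V + 6))/3 = 2*(5*(6 + V))/3 = 2*(30 + 5*V)/3 = 20 + 10*V/3)
X - d(O(H(1 + 1), 3)) = -143/6 - (20 + 10*(-2 + (½)*3)/3) = -143/6 - (20 + 10*(-2 + 3/2)/3) = -143/6 - (20 + (10/3)*(-½)) = -143/6 - (20 - 5/3) = -143/6 - 1*55/3 = -143/6 - 55/3 = -253/6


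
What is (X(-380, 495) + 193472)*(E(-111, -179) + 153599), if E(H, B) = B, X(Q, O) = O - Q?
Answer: 29816716740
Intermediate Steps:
(X(-380, 495) + 193472)*(E(-111, -179) + 153599) = ((495 - 1*(-380)) + 193472)*(-179 + 153599) = ((495 + 380) + 193472)*153420 = (875 + 193472)*153420 = 194347*153420 = 29816716740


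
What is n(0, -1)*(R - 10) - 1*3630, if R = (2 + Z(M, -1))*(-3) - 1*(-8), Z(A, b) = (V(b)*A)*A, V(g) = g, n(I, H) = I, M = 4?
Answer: -3630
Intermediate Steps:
Z(A, b) = b*A² (Z(A, b) = (b*A)*A = (A*b)*A = b*A²)
R = 50 (R = (2 - 1*4²)*(-3) - 1*(-8) = (2 - 1*16)*(-3) + 8 = (2 - 16)*(-3) + 8 = -14*(-3) + 8 = 42 + 8 = 50)
n(0, -1)*(R - 10) - 1*3630 = 0*(50 - 10) - 1*3630 = 0*40 - 3630 = 0 - 3630 = -3630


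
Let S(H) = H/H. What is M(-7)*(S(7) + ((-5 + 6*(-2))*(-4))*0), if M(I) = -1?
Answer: -1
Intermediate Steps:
S(H) = 1
M(-7)*(S(7) + ((-5 + 6*(-2))*(-4))*0) = -(1 + ((-5 + 6*(-2))*(-4))*0) = -(1 + ((-5 - 12)*(-4))*0) = -(1 - 17*(-4)*0) = -(1 + 68*0) = -(1 + 0) = -1*1 = -1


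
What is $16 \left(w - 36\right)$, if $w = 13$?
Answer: $-368$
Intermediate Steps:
$16 \left(w - 36\right) = 16 \left(13 - 36\right) = 16 \left(-23\right) = -368$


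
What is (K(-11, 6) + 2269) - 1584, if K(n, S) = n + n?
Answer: 663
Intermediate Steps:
K(n, S) = 2*n
(K(-11, 6) + 2269) - 1584 = (2*(-11) + 2269) - 1584 = (-22 + 2269) - 1584 = 2247 - 1584 = 663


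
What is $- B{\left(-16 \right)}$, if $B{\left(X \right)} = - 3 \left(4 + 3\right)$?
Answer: $21$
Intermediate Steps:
$B{\left(X \right)} = -21$ ($B{\left(X \right)} = \left(-3\right) 7 = -21$)
$- B{\left(-16 \right)} = \left(-1\right) \left(-21\right) = 21$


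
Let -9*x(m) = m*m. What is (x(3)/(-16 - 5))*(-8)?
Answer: -8/21 ≈ -0.38095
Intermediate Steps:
x(m) = -m**2/9 (x(m) = -m*m/9 = -m**2/9)
(x(3)/(-16 - 5))*(-8) = ((-1/9*3**2)/(-16 - 5))*(-8) = (-1/9*9/(-21))*(-8) = -1*(-1/21)*(-8) = (1/21)*(-8) = -8/21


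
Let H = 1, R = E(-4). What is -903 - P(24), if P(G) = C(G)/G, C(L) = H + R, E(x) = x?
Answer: -7223/8 ≈ -902.88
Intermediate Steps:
R = -4
C(L) = -3 (C(L) = 1 - 4 = -3)
P(G) = -3/G
-903 - P(24) = -903 - (-3)/24 = -903 - 1*(-⅛) = -903 + ⅛ = -7223/8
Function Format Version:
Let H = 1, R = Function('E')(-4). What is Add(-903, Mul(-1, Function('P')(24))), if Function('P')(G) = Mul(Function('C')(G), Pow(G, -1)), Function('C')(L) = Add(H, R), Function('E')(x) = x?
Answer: Rational(-7223, 8) ≈ -902.88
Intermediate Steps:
R = -4
Function('C')(L) = -3 (Function('C')(L) = Add(1, -4) = -3)
Function('P')(G) = Mul(-3, Pow(G, -1))
Add(-903, Mul(-1, Function('P')(24))) = Add(-903, Mul(-1, Mul(-3, Pow(24, -1)))) = Add(-903, Mul(-1, Mul(-3, Rational(1, 24)))) = Add(-903, Mul(-1, Rational(-1, 8))) = Add(-903, Rational(1, 8)) = Rational(-7223, 8)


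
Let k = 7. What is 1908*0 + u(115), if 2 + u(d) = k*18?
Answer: 124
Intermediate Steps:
u(d) = 124 (u(d) = -2 + 7*18 = -2 + 126 = 124)
1908*0 + u(115) = 1908*0 + 124 = 0 + 124 = 124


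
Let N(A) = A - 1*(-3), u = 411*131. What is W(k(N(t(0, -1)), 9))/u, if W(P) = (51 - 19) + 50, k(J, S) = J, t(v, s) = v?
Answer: 82/53841 ≈ 0.0015230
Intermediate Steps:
u = 53841
N(A) = 3 + A (N(A) = A + 3 = 3 + A)
W(P) = 82 (W(P) = 32 + 50 = 82)
W(k(N(t(0, -1)), 9))/u = 82/53841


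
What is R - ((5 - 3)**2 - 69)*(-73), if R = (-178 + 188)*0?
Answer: -4745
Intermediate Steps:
R = 0 (R = 10*0 = 0)
R - ((5 - 3)**2 - 69)*(-73) = 0 - ((5 - 3)**2 - 69)*(-73) = 0 - (2**2 - 69)*(-73) = 0 - (4 - 69)*(-73) = 0 - (-65)*(-73) = 0 - 1*4745 = 0 - 4745 = -4745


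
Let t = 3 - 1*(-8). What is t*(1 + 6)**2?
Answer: 539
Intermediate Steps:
t = 11 (t = 3 + 8 = 11)
t*(1 + 6)**2 = 11*(1 + 6)**2 = 11*7**2 = 11*49 = 539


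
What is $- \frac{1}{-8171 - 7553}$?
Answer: $\frac{1}{15724} \approx 6.3597 \cdot 10^{-5}$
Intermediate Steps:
$- \frac{1}{-8171 - 7553} = - \frac{1}{-15724} = \left(-1\right) \left(- \frac{1}{15724}\right) = \frac{1}{15724}$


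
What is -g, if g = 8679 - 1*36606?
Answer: 27927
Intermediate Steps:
g = -27927 (g = 8679 - 36606 = -27927)
-g = -1*(-27927) = 27927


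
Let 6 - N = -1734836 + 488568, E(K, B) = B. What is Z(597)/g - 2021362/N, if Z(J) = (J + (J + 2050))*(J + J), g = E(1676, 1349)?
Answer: 2412255566363/840611813 ≈ 2869.6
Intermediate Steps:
N = 1246274 (N = 6 - (-1734836 + 488568) = 6 - 1*(-1246268) = 6 + 1246268 = 1246274)
g = 1349
Z(J) = 2*J*(2050 + 2*J) (Z(J) = (J + (2050 + J))*(2*J) = (2050 + 2*J)*(2*J) = 2*J*(2050 + 2*J))
Z(597)/g - 2021362/N = (4*597*(1025 + 597))/1349 - 2021362/1246274 = (4*597*1622)*(1/1349) - 2021362*1/1246274 = 3873336*(1/1349) - 1010681/623137 = 3873336/1349 - 1010681/623137 = 2412255566363/840611813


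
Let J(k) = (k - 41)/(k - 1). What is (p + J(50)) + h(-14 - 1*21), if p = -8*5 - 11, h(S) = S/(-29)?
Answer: -70495/1421 ≈ -49.609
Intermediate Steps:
h(S) = -S/29 (h(S) = S*(-1/29) = -S/29)
p = -51 (p = -40 - 11 = -51)
J(k) = (-41 + k)/(-1 + k)
(p + J(50)) + h(-14 - 1*21) = (-51 + (-41 + 50)/(-1 + 50)) - (-14 - 1*21)/29 = (-51 + 9/49) - (-14 - 21)/29 = (-51 + (1/49)*9) - 1/29*(-35) = (-51 + 9/49) + 35/29 = -2490/49 + 35/29 = -70495/1421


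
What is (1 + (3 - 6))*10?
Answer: -20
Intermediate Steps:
(1 + (3 - 6))*10 = (1 - 3)*10 = -2*10 = -20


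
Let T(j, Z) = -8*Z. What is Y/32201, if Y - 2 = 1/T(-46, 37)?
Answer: 591/9531496 ≈ 6.2005e-5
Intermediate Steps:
Y = 591/296 (Y = 2 + 1/(-8*37) = 2 + 1/(-296) = 2 - 1/296 = 591/296 ≈ 1.9966)
Y/32201 = (591/296)/32201 = (591/296)*(1/32201) = 591/9531496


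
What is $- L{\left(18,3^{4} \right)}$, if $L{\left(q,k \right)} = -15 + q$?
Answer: $-3$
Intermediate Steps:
$- L{\left(18,3^{4} \right)} = - (-15 + 18) = \left(-1\right) 3 = -3$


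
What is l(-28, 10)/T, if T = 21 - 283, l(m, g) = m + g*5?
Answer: -11/131 ≈ -0.083969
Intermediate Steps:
l(m, g) = m + 5*g
T = -262
l(-28, 10)/T = (-28 + 5*10)/(-262) = (-28 + 50)*(-1/262) = 22*(-1/262) = -11/131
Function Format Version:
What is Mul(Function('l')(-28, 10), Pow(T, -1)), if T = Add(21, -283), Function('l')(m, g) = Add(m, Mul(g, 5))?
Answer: Rational(-11, 131) ≈ -0.083969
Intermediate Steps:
Function('l')(m, g) = Add(m, Mul(5, g))
T = -262
Mul(Function('l')(-28, 10), Pow(T, -1)) = Mul(Add(-28, Mul(5, 10)), Pow(-262, -1)) = Mul(Add(-28, 50), Rational(-1, 262)) = Mul(22, Rational(-1, 262)) = Rational(-11, 131)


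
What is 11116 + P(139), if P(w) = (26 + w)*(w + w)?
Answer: 56986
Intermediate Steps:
P(w) = 2*w*(26 + w) (P(w) = (26 + w)*(2*w) = 2*w*(26 + w))
11116 + P(139) = 11116 + 2*139*(26 + 139) = 11116 + 2*139*165 = 11116 + 45870 = 56986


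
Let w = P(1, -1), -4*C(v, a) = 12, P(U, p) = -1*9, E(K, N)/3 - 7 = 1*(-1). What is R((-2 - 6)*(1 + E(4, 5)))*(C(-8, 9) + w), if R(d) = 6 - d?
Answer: -1896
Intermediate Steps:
E(K, N) = 18 (E(K, N) = 21 + 3*(1*(-1)) = 21 + 3*(-1) = 21 - 3 = 18)
P(U, p) = -9
C(v, a) = -3 (C(v, a) = -1/4*12 = -3)
w = -9
R((-2 - 6)*(1 + E(4, 5)))*(C(-8, 9) + w) = (6 - (-2 - 6)*(1 + 18))*(-3 - 9) = (6 - (-8)*19)*(-12) = (6 - 1*(-152))*(-12) = (6 + 152)*(-12) = 158*(-12) = -1896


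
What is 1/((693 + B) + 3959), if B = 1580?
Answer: 1/6232 ≈ 0.00016046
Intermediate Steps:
1/((693 + B) + 3959) = 1/((693 + 1580) + 3959) = 1/(2273 + 3959) = 1/6232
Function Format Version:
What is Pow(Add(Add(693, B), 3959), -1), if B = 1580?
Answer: Rational(1, 6232) ≈ 0.00016046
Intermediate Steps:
Pow(Add(Add(693, B), 3959), -1) = Pow(Add(Add(693, 1580), 3959), -1) = Pow(Add(2273, 3959), -1) = Pow(6232, -1) = Rational(1, 6232)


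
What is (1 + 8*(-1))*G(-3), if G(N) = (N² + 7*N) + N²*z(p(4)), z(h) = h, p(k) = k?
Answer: -168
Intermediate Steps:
G(N) = 5*N² + 7*N (G(N) = (N² + 7*N) + N²*4 = (N² + 7*N) + 4*N² = 5*N² + 7*N)
(1 + 8*(-1))*G(-3) = (1 + 8*(-1))*(-3*(7 + 5*(-3))) = (1 - 8)*(-3*(7 - 15)) = -(-21)*(-8) = -7*24 = -168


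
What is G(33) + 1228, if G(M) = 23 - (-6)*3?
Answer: 1269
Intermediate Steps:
G(M) = 41 (G(M) = 23 - 1*(-18) = 23 + 18 = 41)
G(33) + 1228 = 41 + 1228 = 1269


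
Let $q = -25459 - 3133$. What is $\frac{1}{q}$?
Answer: $- \frac{1}{28592} \approx -3.4975 \cdot 10^{-5}$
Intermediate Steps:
$q = -28592$
$\frac{1}{q} = \frac{1}{-28592} = - \frac{1}{28592}$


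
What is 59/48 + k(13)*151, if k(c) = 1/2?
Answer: 3683/48 ≈ 76.729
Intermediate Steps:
k(c) = ½
59/48 + k(13)*151 = 59/48 + (½)*151 = 59*(1/48) + 151/2 = 59/48 + 151/2 = 3683/48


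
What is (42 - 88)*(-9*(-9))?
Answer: -3726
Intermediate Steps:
(42 - 88)*(-9*(-9)) = -46*81 = -3726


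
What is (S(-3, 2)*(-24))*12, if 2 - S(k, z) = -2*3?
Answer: -2304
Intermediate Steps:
S(k, z) = 8 (S(k, z) = 2 - (-2)*3 = 2 - 1*(-6) = 2 + 6 = 8)
(S(-3, 2)*(-24))*12 = (8*(-24))*12 = -192*12 = -2304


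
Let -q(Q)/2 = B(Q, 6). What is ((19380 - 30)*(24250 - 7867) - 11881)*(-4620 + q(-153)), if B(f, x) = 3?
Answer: -1466438155794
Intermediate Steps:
q(Q) = -6 (q(Q) = -2*3 = -6)
((19380 - 30)*(24250 - 7867) - 11881)*(-4620 + q(-153)) = ((19380 - 30)*(24250 - 7867) - 11881)*(-4620 - 6) = (19350*16383 - 11881)*(-4626) = (317011050 - 11881)*(-4626) = 316999169*(-4626) = -1466438155794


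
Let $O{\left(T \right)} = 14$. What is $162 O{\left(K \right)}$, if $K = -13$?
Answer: $2268$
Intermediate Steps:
$162 O{\left(K \right)} = 162 \cdot 14 = 2268$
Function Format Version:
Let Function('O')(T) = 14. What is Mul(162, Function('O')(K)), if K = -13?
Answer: 2268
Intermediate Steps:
Mul(162, Function('O')(K)) = Mul(162, 14) = 2268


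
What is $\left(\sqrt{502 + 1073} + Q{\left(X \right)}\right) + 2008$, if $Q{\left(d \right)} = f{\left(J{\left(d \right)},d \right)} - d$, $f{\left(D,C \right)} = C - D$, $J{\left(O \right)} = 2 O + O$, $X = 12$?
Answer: $1972 + 15 \sqrt{7} \approx 2011.7$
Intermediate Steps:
$J{\left(O \right)} = 3 O$
$Q{\left(d \right)} = - 3 d$ ($Q{\left(d \right)} = \left(d - 3 d\right) - d = - 2 d - d = - 3 d$)
$\left(\sqrt{502 + 1073} + Q{\left(X \right)}\right) + 2008 = \left(\sqrt{502 + 1073} - 36\right) + 2008 = \left(\sqrt{1575} - 36\right) + 2008 = \left(15 \sqrt{7} - 36\right) + 2008 = \left(-36 + 15 \sqrt{7}\right) + 2008 = 1972 + 15 \sqrt{7}$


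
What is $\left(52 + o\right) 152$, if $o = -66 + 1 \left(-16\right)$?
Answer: $-4560$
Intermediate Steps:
$o = -82$ ($o = -66 - 16 = -82$)
$\left(52 + o\right) 152 = \left(52 - 82\right) 152 = \left(-30\right) 152 = -4560$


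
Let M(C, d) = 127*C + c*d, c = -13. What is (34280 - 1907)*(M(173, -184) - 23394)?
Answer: 31369437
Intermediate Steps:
M(C, d) = -13*d + 127*C (M(C, d) = 127*C - 13*d = -13*d + 127*C)
(34280 - 1907)*(M(173, -184) - 23394) = (34280 - 1907)*((-13*(-184) + 127*173) - 23394) = 32373*((2392 + 21971) - 23394) = 32373*(24363 - 23394) = 32373*969 = 31369437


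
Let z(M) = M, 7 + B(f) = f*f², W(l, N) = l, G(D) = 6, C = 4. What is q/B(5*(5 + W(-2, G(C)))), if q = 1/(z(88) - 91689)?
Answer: -1/308512168 ≈ -3.2414e-9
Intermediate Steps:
B(f) = -7 + f³ (B(f) = -7 + f*f² = -7 + f³)
q = -1/91601 (q = 1/(88 - 91689) = 1/(-91601) = -1/91601 ≈ -1.0917e-5)
q/B(5*(5 + W(-2, G(C)))) = -1/(91601*(-7 + (5*(5 - 2))³)) = -1/(91601*(-7 + (5*3)³)) = -1/(91601*(-7 + 15³)) = -1/(91601*(-7 + 3375)) = -1/91601/3368 = -1/91601*1/3368 = -1/308512168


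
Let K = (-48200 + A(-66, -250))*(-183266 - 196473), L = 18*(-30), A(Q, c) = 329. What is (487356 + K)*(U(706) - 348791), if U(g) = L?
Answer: -6350478825796275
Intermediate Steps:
L = -540
K = 18178485669 (K = (-48200 + 329)*(-183266 - 196473) = -47871*(-379739) = 18178485669)
U(g) = -540
(487356 + K)*(U(706) - 348791) = (487356 + 18178485669)*(-540 - 348791) = 18178973025*(-349331) = -6350478825796275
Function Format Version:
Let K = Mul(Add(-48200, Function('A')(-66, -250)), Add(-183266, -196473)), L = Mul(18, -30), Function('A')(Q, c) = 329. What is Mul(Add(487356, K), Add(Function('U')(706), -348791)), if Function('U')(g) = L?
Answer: -6350478825796275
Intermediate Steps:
L = -540
K = 18178485669 (K = Mul(Add(-48200, 329), Add(-183266, -196473)) = Mul(-47871, -379739) = 18178485669)
Function('U')(g) = -540
Mul(Add(487356, K), Add(Function('U')(706), -348791)) = Mul(Add(487356, 18178485669), Add(-540, -348791)) = Mul(18178973025, -349331) = -6350478825796275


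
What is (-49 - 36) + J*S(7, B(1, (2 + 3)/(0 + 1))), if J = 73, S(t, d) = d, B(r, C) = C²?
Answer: 1740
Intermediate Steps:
(-49 - 36) + J*S(7, B(1, (2 + 3)/(0 + 1))) = (-49 - 36) + 73*((2 + 3)/(0 + 1))² = -85 + 73*(5/1)² = -85 + 73*(5*1)² = -85 + 73*5² = -85 + 73*25 = -85 + 1825 = 1740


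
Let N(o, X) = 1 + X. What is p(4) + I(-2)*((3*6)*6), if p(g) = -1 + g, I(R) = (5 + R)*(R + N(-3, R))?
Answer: -969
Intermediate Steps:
I(R) = (1 + 2*R)*(5 + R) (I(R) = (5 + R)*(R + (1 + R)) = (5 + R)*(1 + 2*R) = (1 + 2*R)*(5 + R))
p(4) + I(-2)*((3*6)*6) = (-1 + 4) + (5 + 2*(-2)**2 + 11*(-2))*((3*6)*6) = 3 + (5 + 2*4 - 22)*(18*6) = 3 + (5 + 8 - 22)*108 = 3 - 9*108 = 3 - 972 = -969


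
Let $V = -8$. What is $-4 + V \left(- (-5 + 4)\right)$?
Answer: $-12$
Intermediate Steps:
$-4 + V \left(- (-5 + 4)\right) = -4 - 8 \left(- (-5 + 4)\right) = -4 - 8 \left(\left(-1\right) \left(-1\right)\right) = -4 - 8 = -12$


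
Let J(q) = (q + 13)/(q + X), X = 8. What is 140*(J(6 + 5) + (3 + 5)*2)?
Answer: 45920/19 ≈ 2416.8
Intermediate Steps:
J(q) = (13 + q)/(8 + q) (J(q) = (q + 13)/(q + 8) = (13 + q)/(8 + q))
140*(J(6 + 5) + (3 + 5)*2) = 140*((13 + (6 + 5))/(8 + (6 + 5)) + (3 + 5)*2) = 140*((13 + 11)/(8 + 11) + 8*2) = 140*(24/19 + 16) = 140*(328/19) = 45920/19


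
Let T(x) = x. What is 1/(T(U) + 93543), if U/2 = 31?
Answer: 1/93605 ≈ 1.0683e-5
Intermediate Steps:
U = 62 (U = 2*31 = 62)
1/(T(U) + 93543) = 1/(62 + 93543) = 1/93605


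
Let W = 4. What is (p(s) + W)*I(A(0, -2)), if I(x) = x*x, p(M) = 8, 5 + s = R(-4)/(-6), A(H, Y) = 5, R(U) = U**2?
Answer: 300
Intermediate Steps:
s = -23/3 (s = -5 + (-4)**2/(-6) = -5 + 16*(-1/6) = -5 - 8/3 = -23/3 ≈ -7.6667)
I(x) = x**2
(p(s) + W)*I(A(0, -2)) = (8 + 4)*5**2 = 12*25 = 300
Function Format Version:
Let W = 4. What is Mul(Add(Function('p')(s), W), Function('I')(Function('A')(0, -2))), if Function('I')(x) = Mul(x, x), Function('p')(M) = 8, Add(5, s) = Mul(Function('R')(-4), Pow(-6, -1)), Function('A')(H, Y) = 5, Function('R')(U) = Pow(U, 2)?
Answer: 300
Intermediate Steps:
s = Rational(-23, 3) (s = Add(-5, Mul(Pow(-4, 2), Pow(-6, -1))) = Add(-5, Mul(16, Rational(-1, 6))) = Add(-5, Rational(-8, 3)) = Rational(-23, 3) ≈ -7.6667)
Function('I')(x) = Pow(x, 2)
Mul(Add(Function('p')(s), W), Function('I')(Function('A')(0, -2))) = Mul(Add(8, 4), Pow(5, 2)) = Mul(12, 25) = 300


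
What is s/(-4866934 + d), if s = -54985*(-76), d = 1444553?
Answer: -4178860/3422381 ≈ -1.2210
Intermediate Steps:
s = 4178860
s/(-4866934 + d) = 4178860/(-4866934 + 1444553) = 4178860/(-3422381) = 4178860*(-1/3422381) = -4178860/3422381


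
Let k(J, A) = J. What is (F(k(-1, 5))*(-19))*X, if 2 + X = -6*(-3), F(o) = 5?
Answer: -1520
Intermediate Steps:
X = 16 (X = -2 - 6*(-3) = -2 + 18 = 16)
(F(k(-1, 5))*(-19))*X = (5*(-19))*16 = -95*16 = -1520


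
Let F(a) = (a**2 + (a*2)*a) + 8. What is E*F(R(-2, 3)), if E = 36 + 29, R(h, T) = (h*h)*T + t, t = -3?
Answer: 16315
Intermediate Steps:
R(h, T) = -3 + T*h**2 (R(h, T) = (h*h)*T - 3 = h**2*T - 3 = T*h**2 - 3 = -3 + T*h**2)
F(a) = 8 + 3*a**2 (F(a) = (a**2 + (2*a)*a) + 8 = (a**2 + 2*a**2) + 8 = 3*a**2 + 8 = 8 + 3*a**2)
E = 65
E*F(R(-2, 3)) = 65*(8 + 3*(-3 + 3*(-2)**2)**2) = 65*(8 + 3*(-3 + 3*4)**2) = 65*(8 + 3*(-3 + 12)**2) = 65*(8 + 3*9**2) = 65*(8 + 3*81) = 65*(8 + 243) = 65*251 = 16315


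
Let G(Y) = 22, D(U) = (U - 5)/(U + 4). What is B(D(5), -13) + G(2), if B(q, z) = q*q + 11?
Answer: 33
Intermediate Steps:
D(U) = (-5 + U)/(4 + U)
B(q, z) = 11 + q² (B(q, z) = q² + 11 = 11 + q²)
B(D(5), -13) + G(2) = (11 + ((-5 + 5)/(4 + 5))²) + 22 = (11 + (0/9)²) + 22 = (11 + ((⅑)*0)²) + 22 = (11 + 0²) + 22 = (11 + 0) + 22 = 11 + 22 = 33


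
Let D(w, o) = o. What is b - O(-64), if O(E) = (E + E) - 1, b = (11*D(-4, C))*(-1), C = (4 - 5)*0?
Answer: 129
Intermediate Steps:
C = 0 (C = -1*0 = 0)
b = 0 (b = (11*0)*(-1) = 0*(-1) = 0)
O(E) = -1 + 2*E (O(E) = 2*E - 1 = -1 + 2*E)
b - O(-64) = 0 - (-1 + 2*(-64)) = 0 - (-1 - 128) = 0 - 1*(-129) = 0 + 129 = 129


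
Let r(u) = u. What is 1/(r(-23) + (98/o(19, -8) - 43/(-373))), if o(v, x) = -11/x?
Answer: 4103/198536 ≈ 0.020666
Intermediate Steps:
1/(r(-23) + (98/o(19, -8) - 43/(-373))) = 1/(-23 + (98/((-11/(-8))) - 43/(-373))) = 1/(-23 + (98/((-11*(-1/8))) - 43*(-1/373))) = 1/(-23 + (98/(11/8) + 43/373)) = 1/(-23 + (98*(8/11) + 43/373)) = 1/(-23 + (784/11 + 43/373)) = 1/(-23 + 292905/4103) = 1/(198536/4103) = 4103/198536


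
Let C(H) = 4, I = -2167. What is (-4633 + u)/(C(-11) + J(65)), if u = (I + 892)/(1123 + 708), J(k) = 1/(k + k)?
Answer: -1102958740/953951 ≈ -1156.2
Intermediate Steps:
J(k) = 1/(2*k)
u = -1275/1831 (u = (-2167 + 892)/(1123 + 708) = -1275/1831 ≈ -0.69634)
(-4633 + u)/(C(-11) + J(65)) = (-4633 - 1275/1831)/(4 + (1/2)/65) = -8484298/(1831*(4 + (1/2)*(1/65))) = -8484298/(1831*(4 + 1/130)) = -8484298/(1831*521/130) = -8484298/1831*130/521 = -1102958740/953951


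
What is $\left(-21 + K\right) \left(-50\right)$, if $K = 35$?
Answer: $-700$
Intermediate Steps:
$\left(-21 + K\right) \left(-50\right) = \left(-21 + 35\right) \left(-50\right) = 14 \left(-50\right) = -700$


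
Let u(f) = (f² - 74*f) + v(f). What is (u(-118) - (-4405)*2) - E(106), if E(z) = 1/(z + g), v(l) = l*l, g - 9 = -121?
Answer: 272341/6 ≈ 45390.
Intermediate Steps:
g = -112 (g = 9 - 121 = -112)
v(l) = l²
E(z) = 1/(-112 + z) (E(z) = 1/(z - 112) = 1/(-112 + z))
u(f) = -74*f + 2*f² (u(f) = (f² - 74*f) + f² = -74*f + 2*f²)
(u(-118) - (-4405)*2) - E(106) = (2*(-118)*(-37 - 118) - (-4405)*2) - 1/(-112 + 106) = (2*(-118)*(-155) - 1*(-8810)) - 1/(-6) = (36580 + 8810) - 1*(-⅙) = 45390 + ⅙ = 272341/6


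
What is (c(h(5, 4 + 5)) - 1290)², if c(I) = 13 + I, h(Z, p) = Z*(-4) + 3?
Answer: 1674436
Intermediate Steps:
h(Z, p) = 3 - 4*Z (h(Z, p) = -4*Z + 3 = 3 - 4*Z)
(c(h(5, 4 + 5)) - 1290)² = ((13 + (3 - 4*5)) - 1290)² = ((13 + (3 - 20)) - 1290)² = ((13 - 17) - 1290)² = (-4 - 1290)² = (-1294)² = 1674436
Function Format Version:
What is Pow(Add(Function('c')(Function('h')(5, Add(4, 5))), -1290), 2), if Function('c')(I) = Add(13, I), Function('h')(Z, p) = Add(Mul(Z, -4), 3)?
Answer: 1674436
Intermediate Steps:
Function('h')(Z, p) = Add(3, Mul(-4, Z)) (Function('h')(Z, p) = Add(Mul(-4, Z), 3) = Add(3, Mul(-4, Z)))
Pow(Add(Function('c')(Function('h')(5, Add(4, 5))), -1290), 2) = Pow(Add(Add(13, Add(3, Mul(-4, 5))), -1290), 2) = Pow(Add(Add(13, Add(3, -20)), -1290), 2) = Pow(Add(Add(13, -17), -1290), 2) = Pow(Add(-4, -1290), 2) = Pow(-1294, 2) = 1674436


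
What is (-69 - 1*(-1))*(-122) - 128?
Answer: 8168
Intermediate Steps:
(-69 - 1*(-1))*(-122) - 128 = (-69 + 1)*(-122) - 128 = -68*(-122) - 128 = 8296 - 128 = 8168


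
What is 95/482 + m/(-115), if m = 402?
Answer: -182839/55430 ≈ -3.2986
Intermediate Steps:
95/482 + m/(-115) = 95/482 + 402/(-115) = 95*(1/482) + 402*(-1/115) = 95/482 - 402/115 = -182839/55430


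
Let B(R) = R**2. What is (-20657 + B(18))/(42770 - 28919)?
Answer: -20333/13851 ≈ -1.4680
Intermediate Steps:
(-20657 + B(18))/(42770 - 28919) = (-20657 + 18**2)/(42770 - 28919) = (-20657 + 324)/13851 = -20333*1/13851 = -20333/13851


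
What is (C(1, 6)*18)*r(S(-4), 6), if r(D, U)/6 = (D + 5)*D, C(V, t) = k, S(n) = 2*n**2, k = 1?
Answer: 127872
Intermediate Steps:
C(V, t) = 1
r(D, U) = 6*D*(5 + D) (r(D, U) = 6*((D + 5)*D) = 6*((5 + D)*D) = 6*(D*(5 + D)) = 6*D*(5 + D))
(C(1, 6)*18)*r(S(-4), 6) = (1*18)*(6*(2*(-4)**2)*(5 + 2*(-4)**2)) = 18*(6*(2*16)*(5 + 2*16)) = 18*(6*32*(5 + 32)) = 18*(6*32*37) = 18*7104 = 127872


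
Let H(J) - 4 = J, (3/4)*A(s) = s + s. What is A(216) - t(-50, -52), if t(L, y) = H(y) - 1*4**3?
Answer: 688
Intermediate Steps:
A(s) = 8*s/3 (A(s) = 4*(s + s)/3 = 4*(2*s)/3 = 8*s/3)
H(J) = 4 + J
t(L, y) = -60 + y (t(L, y) = (4 + y) - 1*4**3 = (4 + y) - 1*64 = (4 + y) - 64 = -60 + y)
A(216) - t(-50, -52) = (8/3)*216 - (-60 - 52) = 576 - 1*(-112) = 576 + 112 = 688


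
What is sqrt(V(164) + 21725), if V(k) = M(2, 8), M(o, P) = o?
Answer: sqrt(21727) ≈ 147.40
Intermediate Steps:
V(k) = 2
sqrt(V(164) + 21725) = sqrt(2 + 21725) = sqrt(21727)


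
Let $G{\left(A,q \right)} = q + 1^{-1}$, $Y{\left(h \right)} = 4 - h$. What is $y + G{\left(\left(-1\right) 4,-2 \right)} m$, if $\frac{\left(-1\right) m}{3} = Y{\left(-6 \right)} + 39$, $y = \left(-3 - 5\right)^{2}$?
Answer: $211$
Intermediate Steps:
$y = 64$ ($y = \left(-8\right)^{2} = 64$)
$G{\left(A,q \right)} = 1 + q$ ($G{\left(A,q \right)} = q + 1 = 1 + q$)
$m = -147$ ($m = - 3 \left(\left(4 - -6\right) + 39\right) = - 3 \left(\left(4 + 6\right) + 39\right) = - 3 \left(10 + 39\right) = \left(-3\right) 49 = -147$)
$y + G{\left(\left(-1\right) 4,-2 \right)} m = 64 + \left(1 - 2\right) \left(-147\right) = 64 - -147 = 64 + 147 = 211$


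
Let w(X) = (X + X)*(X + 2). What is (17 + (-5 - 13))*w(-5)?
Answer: -30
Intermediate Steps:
w(X) = 2*X*(2 + X) (w(X) = (2*X)*(2 + X) = 2*X*(2 + X))
(17 + (-5 - 13))*w(-5) = (17 + (-5 - 13))*(2*(-5)*(2 - 5)) = (17 - 18)*(2*(-5)*(-3)) = -1*30 = -30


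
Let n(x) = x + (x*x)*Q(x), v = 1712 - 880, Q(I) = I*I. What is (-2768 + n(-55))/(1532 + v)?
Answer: 4573901/1182 ≈ 3869.6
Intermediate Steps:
Q(I) = I²
v = 832
n(x) = x + x⁴ (n(x) = x + (x*x)*x² = x + x²*x² = x + x⁴)
(-2768 + n(-55))/(1532 + v) = (-2768 + (-55 + (-55)⁴))/(1532 + 832) = (-2768 + (-55 + 9150625))/2364 = (-2768 + 9150570)*(1/2364) = 9147802*(1/2364) = 4573901/1182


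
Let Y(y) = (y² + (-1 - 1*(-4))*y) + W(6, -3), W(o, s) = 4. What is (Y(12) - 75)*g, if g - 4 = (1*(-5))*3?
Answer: -1199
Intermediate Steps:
Y(y) = 4 + y² + 3*y (Y(y) = (y² + (-1 - 1*(-4))*y) + 4 = (y² + (-1 + 4)*y) + 4 = (y² + 3*y) + 4 = 4 + y² + 3*y)
g = -11 (g = 4 + (1*(-5))*3 = 4 - 5*3 = 4 - 15 = -11)
(Y(12) - 75)*g = ((4 + 12² + 3*12) - 75)*(-11) = ((4 + 144 + 36) - 75)*(-11) = (184 - 75)*(-11) = 109*(-11) = -1199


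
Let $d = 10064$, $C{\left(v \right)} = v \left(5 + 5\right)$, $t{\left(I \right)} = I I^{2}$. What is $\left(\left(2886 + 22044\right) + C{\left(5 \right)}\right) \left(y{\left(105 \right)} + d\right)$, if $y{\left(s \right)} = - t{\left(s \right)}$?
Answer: $-28666073780$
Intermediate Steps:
$t{\left(I \right)} = I^{3}$
$C{\left(v \right)} = 10 v$ ($C{\left(v \right)} = v 10 = 10 v$)
$y{\left(s \right)} = - s^{3}$
$\left(\left(2886 + 22044\right) + C{\left(5 \right)}\right) \left(y{\left(105 \right)} + d\right) = \left(\left(2886 + 22044\right) + 10 \cdot 5\right) \left(- 105^{3} + 10064\right) = \left(24930 + 50\right) \left(\left(-1\right) 1157625 + 10064\right) = 24980 \left(-1157625 + 10064\right) = 24980 \left(-1147561\right) = -28666073780$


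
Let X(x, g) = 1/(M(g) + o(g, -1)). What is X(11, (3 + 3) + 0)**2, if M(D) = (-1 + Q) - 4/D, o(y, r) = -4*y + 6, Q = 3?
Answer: 9/2500 ≈ 0.0036000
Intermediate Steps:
o(y, r) = 6 - 4*y
M(D) = 2 - 4/D (M(D) = (-1 + 3) - 4/D = 2 - 4/D)
X(x, g) = 1/(8 - 4*g - 4/g) (X(x, g) = 1/((2 - 4/g) + (6 - 4*g)) = 1/(8 - 4*g - 4/g))
X(11, (3 + 3) + 0)**2 = (-((3 + 3) + 0)/(4 + 4*((3 + 3) + 0)*(-2 + ((3 + 3) + 0))))**2 = (-(6 + 0)/(4 + 4*(6 + 0)*(-2 + (6 + 0))))**2 = (-1*6/(4 + 4*6*(-2 + 6)))**2 = (-1*6/(4 + 4*6*4))**2 = (-1*6/(4 + 96))**2 = (-1*6/100)**2 = (-1*6*1/100)**2 = (-3/50)**2 = 9/2500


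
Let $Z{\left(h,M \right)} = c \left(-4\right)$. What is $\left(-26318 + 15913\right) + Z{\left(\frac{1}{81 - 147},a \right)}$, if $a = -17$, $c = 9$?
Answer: $-10441$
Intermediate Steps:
$Z{\left(h,M \right)} = -36$ ($Z{\left(h,M \right)} = 9 \left(-4\right) = -36$)
$\left(-26318 + 15913\right) + Z{\left(\frac{1}{81 - 147},a \right)} = \left(-26318 + 15913\right) - 36 = -10405 - 36 = -10441$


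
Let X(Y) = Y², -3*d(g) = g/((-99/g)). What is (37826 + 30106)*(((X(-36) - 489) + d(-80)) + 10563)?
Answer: 8512357640/11 ≈ 7.7385e+8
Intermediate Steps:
d(g) = g²/297 (d(g) = -g/(3*((-99/g))) = -g*(-g/99)/3 = -(-1)*g²/297 = g²/297)
(37826 + 30106)*(((X(-36) - 489) + d(-80)) + 10563) = (37826 + 30106)*((((-36)² - 489) + (1/297)*(-80)²) + 10563) = 67932*(((1296 - 489) + (1/297)*6400) + 10563) = 67932*((807 + 6400/297) + 10563) = 67932*(246079/297 + 10563) = 67932*(3383290/297) = 8512357640/11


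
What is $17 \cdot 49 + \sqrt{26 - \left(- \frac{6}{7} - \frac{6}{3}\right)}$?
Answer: $833 + \frac{\sqrt{1414}}{7} \approx 838.37$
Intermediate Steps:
$17 \cdot 49 + \sqrt{26 - \left(- \frac{6}{7} - \frac{6}{3}\right)} = 833 + \sqrt{26 - \left(\left(-6\right) \frac{1}{7} - 2\right)} = 833 + \sqrt{26 + \left(0 - \left(- \frac{6}{7} - 2\right)\right)} = 833 + \sqrt{26 + \left(0 - - \frac{20}{7}\right)} = 833 + \sqrt{26 + \left(0 + \frac{20}{7}\right)} = 833 + \sqrt{26 + \frac{20}{7}} = 833 + \sqrt{\frac{202}{7}} = 833 + \frac{\sqrt{1414}}{7}$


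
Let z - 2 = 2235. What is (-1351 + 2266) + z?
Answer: 3152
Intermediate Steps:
z = 2237 (z = 2 + 2235 = 2237)
(-1351 + 2266) + z = (-1351 + 2266) + 2237 = 915 + 2237 = 3152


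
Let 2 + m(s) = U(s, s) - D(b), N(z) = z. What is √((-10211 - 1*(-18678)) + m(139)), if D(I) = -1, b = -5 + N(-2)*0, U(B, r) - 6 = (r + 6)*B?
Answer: √28627 ≈ 169.20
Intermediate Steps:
U(B, r) = 6 + B*(6 + r) (U(B, r) = 6 + (r + 6)*B = 6 + (6 + r)*B = 6 + B*(6 + r))
b = -5 (b = -5 - 2*0 = -5 + 0 = -5)
m(s) = 5 + s² + 6*s (m(s) = -2 + ((6 + 6*s + s*s) - 1*(-1)) = -2 + ((6 + 6*s + s²) + 1) = -2 + ((6 + s² + 6*s) + 1) = -2 + (7 + s² + 6*s) = 5 + s² + 6*s)
√((-10211 - 1*(-18678)) + m(139)) = √((-10211 - 1*(-18678)) + (5 + 139² + 6*139)) = √((-10211 + 18678) + (5 + 19321 + 834)) = √(8467 + 20160) = √28627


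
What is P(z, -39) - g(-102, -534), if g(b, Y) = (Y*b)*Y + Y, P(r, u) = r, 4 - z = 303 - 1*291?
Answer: 29086438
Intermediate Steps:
z = -8 (z = 4 - (303 - 1*291) = 4 - (303 - 291) = 4 - 1*12 = 4 - 12 = -8)
g(b, Y) = Y + b*Y² (g(b, Y) = b*Y² + Y = Y + b*Y²)
P(z, -39) - g(-102, -534) = -8 - (-534)*(1 - 534*(-102)) = -8 - (-534)*(1 + 54468) = -8 - (-534)*54469 = -8 - 1*(-29086446) = -8 + 29086446 = 29086438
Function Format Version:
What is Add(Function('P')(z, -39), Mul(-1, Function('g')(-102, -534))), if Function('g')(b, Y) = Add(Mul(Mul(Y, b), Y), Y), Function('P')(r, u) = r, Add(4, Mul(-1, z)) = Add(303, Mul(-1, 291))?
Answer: 29086438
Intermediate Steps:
z = -8 (z = Add(4, Mul(-1, Add(303, Mul(-1, 291)))) = Add(4, Mul(-1, Add(303, -291))) = Add(4, Mul(-1, 12)) = Add(4, -12) = -8)
Function('g')(b, Y) = Add(Y, Mul(b, Pow(Y, 2))) (Function('g')(b, Y) = Add(Mul(b, Pow(Y, 2)), Y) = Add(Y, Mul(b, Pow(Y, 2))))
Add(Function('P')(z, -39), Mul(-1, Function('g')(-102, -534))) = Add(-8, Mul(-1, Mul(-534, Add(1, Mul(-534, -102))))) = Add(-8, Mul(-1, Mul(-534, Add(1, 54468)))) = Add(-8, Mul(-1, Mul(-534, 54469))) = Add(-8, Mul(-1, -29086446)) = Add(-8, 29086446) = 29086438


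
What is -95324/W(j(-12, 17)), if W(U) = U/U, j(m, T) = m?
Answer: -95324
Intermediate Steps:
W(U) = 1
-95324/W(j(-12, 17)) = -95324/1 = -95324*1 = -95324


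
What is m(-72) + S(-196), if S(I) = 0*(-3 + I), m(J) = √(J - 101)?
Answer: I*√173 ≈ 13.153*I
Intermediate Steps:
m(J) = √(-101 + J)
S(I) = 0
m(-72) + S(-196) = √(-101 - 72) + 0 = √(-173) + 0 = I*√173 + 0 = I*√173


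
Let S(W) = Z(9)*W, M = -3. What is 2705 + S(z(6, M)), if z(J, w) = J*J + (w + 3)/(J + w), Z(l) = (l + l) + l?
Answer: 3677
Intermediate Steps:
Z(l) = 3*l (Z(l) = 2*l + l = 3*l)
z(J, w) = J**2 + (3 + w)/(J + w)
S(W) = 27*W (S(W) = (3*9)*W = 27*W)
2705 + S(z(6, M)) = 2705 + 27*((3 - 3 + 6**3 - 3*6**2)/(6 - 3)) = 2705 + 27*((3 - 3 + 216 - 3*36)/3) = 2705 + 27*((3 - 3 + 216 - 108)/3) = 2705 + 27*((1/3)*108) = 2705 + 27*36 = 2705 + 972 = 3677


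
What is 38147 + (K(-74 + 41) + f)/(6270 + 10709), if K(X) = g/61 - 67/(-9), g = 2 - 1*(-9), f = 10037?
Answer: 355591668736/9321471 ≈ 38148.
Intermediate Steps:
g = 11 (g = 2 + 9 = 11)
K(X) = 4186/549 (K(X) = 11/61 - 67/(-9) = 11*(1/61) - 67*(-1/9) = 11/61 + 67/9 = 4186/549)
38147 + (K(-74 + 41) + f)/(6270 + 10709) = 38147 + (4186/549 + 10037)/(6270 + 10709) = 38147 + (5514499/549)/16979 = 38147 + (5514499/549)*(1/16979) = 38147 + 5514499/9321471 = 355591668736/9321471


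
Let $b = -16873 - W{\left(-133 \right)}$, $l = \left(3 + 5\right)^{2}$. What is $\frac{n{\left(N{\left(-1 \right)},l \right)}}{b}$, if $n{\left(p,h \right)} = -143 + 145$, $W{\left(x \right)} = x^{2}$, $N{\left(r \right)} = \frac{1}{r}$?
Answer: $- \frac{1}{17281} \approx -5.7867 \cdot 10^{-5}$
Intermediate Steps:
$l = 64$ ($l = 8^{2} = 64$)
$n{\left(p,h \right)} = 2$
$b = -34562$ ($b = -16873 - \left(-133\right)^{2} = -16873 - 17689 = -34562$)
$\frac{n{\left(N{\left(-1 \right)},l \right)}}{b} = \frac{2}{-34562} = 2 \left(- \frac{1}{34562}\right) = - \frac{1}{17281}$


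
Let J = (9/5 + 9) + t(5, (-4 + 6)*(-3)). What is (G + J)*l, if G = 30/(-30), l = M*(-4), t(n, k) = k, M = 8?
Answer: -608/5 ≈ -121.60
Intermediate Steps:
J = 24/5 (J = (9/5 + 9) + (-4 + 6)*(-3) = (9*(⅕) + 9) + 2*(-3) = (9/5 + 9) - 6 = 54/5 - 6 = 24/5 ≈ 4.8000)
l = -32 (l = 8*(-4) = -32)
G = -1 (G = 30*(-1/30) = -1)
(G + J)*l = (-1 + 24/5)*(-32) = (19/5)*(-32) = -608/5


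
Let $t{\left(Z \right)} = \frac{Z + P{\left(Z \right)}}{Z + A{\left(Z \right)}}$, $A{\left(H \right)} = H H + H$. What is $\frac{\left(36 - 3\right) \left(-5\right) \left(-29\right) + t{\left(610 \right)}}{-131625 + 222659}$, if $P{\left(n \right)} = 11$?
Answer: $\frac{198481869}{3776090320} \approx 0.052563$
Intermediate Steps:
$A{\left(H \right)} = H + H^{2}$ ($A{\left(H \right)} = H^{2} + H = H + H^{2}$)
$t{\left(Z \right)} = \frac{11 + Z}{Z + Z \left(1 + Z\right)}$ ($t{\left(Z \right)} = \frac{Z + 11}{Z + Z \left(1 + Z\right)} = \frac{11 + Z}{Z + Z \left(1 + Z\right)}$)
$\frac{\left(36 - 3\right) \left(-5\right) \left(-29\right) + t{\left(610 \right)}}{-131625 + 222659} = \frac{\left(36 - 3\right) \left(-5\right) \left(-29\right) + \frac{11 + 610}{610 \left(2 + 610\right)}}{-131625 + 222659} = \frac{33 \left(-5\right) \left(-29\right) + \frac{1}{610} \cdot \frac{1}{612} \cdot 621}{91034} = \left(\left(-165\right) \left(-29\right) + \frac{1}{610} \cdot \frac{1}{612} \cdot 621\right) \frac{1}{91034} = \left(4785 + \frac{69}{41480}\right) \frac{1}{91034} = \frac{198481869}{41480} \cdot \frac{1}{91034} = \frac{198481869}{3776090320}$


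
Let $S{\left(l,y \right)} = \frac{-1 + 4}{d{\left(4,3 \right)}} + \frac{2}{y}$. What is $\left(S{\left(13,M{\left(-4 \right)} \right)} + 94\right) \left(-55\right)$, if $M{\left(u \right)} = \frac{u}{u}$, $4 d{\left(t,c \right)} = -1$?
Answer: $-4620$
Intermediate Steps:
$d{\left(t,c \right)} = - \frac{1}{4}$ ($d{\left(t,c \right)} = \frac{1}{4} \left(-1\right) = - \frac{1}{4}$)
$M{\left(u \right)} = 1$
$S{\left(l,y \right)} = -12 + \frac{2}{y}$ ($S{\left(l,y \right)} = \frac{-1 + 4}{- \frac{1}{4}} + \frac{2}{y} = 3 \left(-4\right) + \frac{2}{y} = -12 + \frac{2}{y}$)
$\left(S{\left(13,M{\left(-4 \right)} \right)} + 94\right) \left(-55\right) = \left(\left(-12 + \frac{2}{1}\right) + 94\right) \left(-55\right) = \left(\left(-12 + 2 \cdot 1\right) + 94\right) \left(-55\right) = \left(\left(-12 + 2\right) + 94\right) \left(-55\right) = \left(-10 + 94\right) \left(-55\right) = 84 \left(-55\right) = -4620$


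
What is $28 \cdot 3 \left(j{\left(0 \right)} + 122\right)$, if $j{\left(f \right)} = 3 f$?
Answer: $10248$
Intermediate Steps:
$28 \cdot 3 \left(j{\left(0 \right)} + 122\right) = 28 \cdot 3 \left(3 \cdot 0 + 122\right) = 84 \left(0 + 122\right) = 84 \cdot 122 = 10248$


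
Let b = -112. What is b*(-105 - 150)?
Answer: 28560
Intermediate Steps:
b*(-105 - 150) = -112*(-105 - 150) = -112*(-255) = 28560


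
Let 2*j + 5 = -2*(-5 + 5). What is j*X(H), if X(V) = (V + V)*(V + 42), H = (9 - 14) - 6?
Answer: 1705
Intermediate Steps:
H = -11 (H = -5 - 6 = -11)
X(V) = 2*V*(42 + V) (X(V) = (2*V)*(42 + V) = 2*V*(42 + V))
j = -5/2 (j = -5/2 + (-2*(-5 + 5))/2 = -5/2 + (-2*0)/2 = -5/2 + (½)*0 = -5/2 + 0 = -5/2 ≈ -2.5000)
j*X(H) = -5*(-11)*(42 - 11) = -5*(-11)*31 = -5/2*(-682) = 1705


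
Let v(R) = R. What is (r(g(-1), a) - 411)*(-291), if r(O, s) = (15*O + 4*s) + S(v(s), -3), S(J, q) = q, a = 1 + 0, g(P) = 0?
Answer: 119310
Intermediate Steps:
a = 1
r(O, s) = -3 + 4*s + 15*O (r(O, s) = (15*O + 4*s) - 3 = (4*s + 15*O) - 3 = -3 + 4*s + 15*O)
(r(g(-1), a) - 411)*(-291) = ((-3 + 4*1 + 15*0) - 411)*(-291) = ((-3 + 4 + 0) - 411)*(-291) = (1 - 411)*(-291) = -410*(-291) = 119310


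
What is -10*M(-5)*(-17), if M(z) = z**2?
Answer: 4250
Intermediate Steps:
-10*M(-5)*(-17) = -10*(-5)**2*(-17) = -10*25*(-17) = -250*(-17) = 4250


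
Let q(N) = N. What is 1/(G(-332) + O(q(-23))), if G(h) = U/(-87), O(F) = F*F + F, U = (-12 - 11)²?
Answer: 87/43493 ≈ 0.0020003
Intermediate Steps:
U = 529 (U = (-23)² = 529)
O(F) = F + F² (O(F) = F² + F = F + F²)
G(h) = -529/87 (G(h) = 529/(-87) = 529*(-1/87) = -529/87)
1/(G(-332) + O(q(-23))) = 1/(-529/87 - 23*(1 - 23)) = 1/(-529/87 - 23*(-22)) = 1/(-529/87 + 506) = 1/(43493/87) = 87/43493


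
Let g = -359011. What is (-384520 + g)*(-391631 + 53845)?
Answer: 251154362366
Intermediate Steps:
(-384520 + g)*(-391631 + 53845) = (-384520 - 359011)*(-391631 + 53845) = -743531*(-337786) = 251154362366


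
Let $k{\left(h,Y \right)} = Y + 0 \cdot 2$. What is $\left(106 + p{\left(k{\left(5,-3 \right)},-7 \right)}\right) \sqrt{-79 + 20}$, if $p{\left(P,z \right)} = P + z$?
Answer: $96 i \sqrt{59} \approx 737.39 i$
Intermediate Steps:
$k{\left(h,Y \right)} = Y$ ($k{\left(h,Y \right)} = Y + 0 = Y$)
$\left(106 + p{\left(k{\left(5,-3 \right)},-7 \right)}\right) \sqrt{-79 + 20} = \left(106 - 10\right) \sqrt{-79 + 20} = \left(106 - 10\right) \sqrt{-59} = 96 i \sqrt{59}$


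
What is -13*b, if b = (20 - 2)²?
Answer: -4212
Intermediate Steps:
b = 324 (b = 18² = 324)
-13*b = -13*324 = -4212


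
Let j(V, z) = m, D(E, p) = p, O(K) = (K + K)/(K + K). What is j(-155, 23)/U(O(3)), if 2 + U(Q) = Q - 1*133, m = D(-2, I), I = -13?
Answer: 13/134 ≈ 0.097015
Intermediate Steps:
O(K) = 1 (O(K) = (2*K)/((2*K)) = (2*K)*(1/(2*K)) = 1)
m = -13
j(V, z) = -13
U(Q) = -135 + Q (U(Q) = -2 + (Q - 1*133) = -2 + (Q - 133) = -2 + (-133 + Q) = -135 + Q)
j(-155, 23)/U(O(3)) = -13/(-135 + 1) = -13/(-134) = -13*(-1/134) = 13/134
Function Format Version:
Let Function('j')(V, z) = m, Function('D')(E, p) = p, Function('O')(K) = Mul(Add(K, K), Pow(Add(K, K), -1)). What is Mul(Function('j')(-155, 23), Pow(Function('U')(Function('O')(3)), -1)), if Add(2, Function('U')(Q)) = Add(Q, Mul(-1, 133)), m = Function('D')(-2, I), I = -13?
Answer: Rational(13, 134) ≈ 0.097015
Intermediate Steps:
Function('O')(K) = 1 (Function('O')(K) = Mul(Mul(2, K), Pow(Mul(2, K), -1)) = Mul(Mul(2, K), Mul(Rational(1, 2), Pow(K, -1))) = 1)
m = -13
Function('j')(V, z) = -13
Function('U')(Q) = Add(-135, Q) (Function('U')(Q) = Add(-2, Add(Q, Mul(-1, 133))) = Add(-2, Add(Q, -133)) = Add(-2, Add(-133, Q)) = Add(-135, Q))
Mul(Function('j')(-155, 23), Pow(Function('U')(Function('O')(3)), -1)) = Mul(-13, Pow(Add(-135, 1), -1)) = Mul(-13, Pow(-134, -1)) = Mul(-13, Rational(-1, 134)) = Rational(13, 134)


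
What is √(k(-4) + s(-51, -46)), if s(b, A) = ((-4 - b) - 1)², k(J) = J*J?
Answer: 2*√533 ≈ 46.174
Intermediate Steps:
k(J) = J²
s(b, A) = (-5 - b)²
√(k(-4) + s(-51, -46)) = √((-4)² + (5 - 51)²) = √(16 + (-46)²) = √(16 + 2116) = √2132 = 2*√533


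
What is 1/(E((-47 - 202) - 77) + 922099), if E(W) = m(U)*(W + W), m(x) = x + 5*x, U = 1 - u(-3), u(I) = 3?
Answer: 1/929923 ≈ 1.0754e-6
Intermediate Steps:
U = -2 (U = 1 - 1*3 = 1 - 3 = -2)
m(x) = 6*x
E(W) = -24*W (E(W) = (6*(-2))*(W + W) = -24*W)
1/(E((-47 - 202) - 77) + 922099) = 1/(-24*((-47 - 202) - 77) + 922099) = 1/(-24*(-249 - 77) + 922099) = 1/(-24*(-326) + 922099) = 1/(7824 + 922099) = 1/929923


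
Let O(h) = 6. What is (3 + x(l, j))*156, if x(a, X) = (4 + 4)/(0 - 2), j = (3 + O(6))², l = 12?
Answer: -156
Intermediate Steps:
j = 81 (j = (3 + 6)² = 9² = 81)
x(a, X) = -4 (x(a, X) = 8/(-2) = 8*(-½) = -4)
(3 + x(l, j))*156 = (3 - 4)*156 = -1*156 = -156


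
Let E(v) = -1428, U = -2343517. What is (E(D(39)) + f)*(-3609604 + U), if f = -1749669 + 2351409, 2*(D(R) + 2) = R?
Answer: -3573729973752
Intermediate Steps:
D(R) = -2 + R/2
f = 601740
(E(D(39)) + f)*(-3609604 + U) = (-1428 + 601740)*(-3609604 - 2343517) = 600312*(-5953121) = -3573729973752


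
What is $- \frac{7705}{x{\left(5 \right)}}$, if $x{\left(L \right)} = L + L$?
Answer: $- \frac{1541}{2} \approx -770.5$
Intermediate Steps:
$x{\left(L \right)} = 2 L$
$- \frac{7705}{x{\left(5 \right)}} = - \frac{7705}{2 \cdot 5} = - \frac{7705}{10} = \left(-7705\right) \frac{1}{10} = - \frac{1541}{2}$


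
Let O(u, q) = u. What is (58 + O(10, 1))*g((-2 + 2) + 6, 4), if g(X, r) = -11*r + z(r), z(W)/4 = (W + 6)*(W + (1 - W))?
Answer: -272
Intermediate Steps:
z(W) = 24 + 4*W (z(W) = 4*((W + 6)*(W + (1 - W))) = 4*((6 + W)*1) = 4*(6 + W) = 24 + 4*W)
g(X, r) = 24 - 7*r (g(X, r) = -11*r + (24 + 4*r) = 24 - 7*r)
(58 + O(10, 1))*g((-2 + 2) + 6, 4) = (58 + 10)*(24 - 7*4) = 68*(24 - 28) = 68*(-4) = -272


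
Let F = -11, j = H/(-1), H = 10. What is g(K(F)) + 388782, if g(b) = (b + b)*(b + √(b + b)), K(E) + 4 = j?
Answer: 389174 - 56*I*√7 ≈ 3.8917e+5 - 148.16*I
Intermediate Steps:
j = -10 (j = 10/(-1) = 10*(-1) = -10)
K(E) = -14 (K(E) = -4 - 10 = -14)
g(b) = 2*b*(b + √2*√b) (g(b) = (2*b)*(b + √(2*b)) = (2*b)*(b + √2*√b) = 2*b*(b + √2*√b))
g(K(F)) + 388782 = (2*(-14)² + 2*√2*(-14)^(3/2)) + 388782 = (2*196 + 2*√2*(-14*I*√14)) + 388782 = (392 - 56*I*√7) + 388782 = 389174 - 56*I*√7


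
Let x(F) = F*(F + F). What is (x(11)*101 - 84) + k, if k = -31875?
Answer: -7517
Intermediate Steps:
x(F) = 2*F² (x(F) = F*(2*F) = 2*F²)
(x(11)*101 - 84) + k = ((2*11²)*101 - 84) - 31875 = ((2*121)*101 - 84) - 31875 = (242*101 - 84) - 31875 = (24442 - 84) - 31875 = 24358 - 31875 = -7517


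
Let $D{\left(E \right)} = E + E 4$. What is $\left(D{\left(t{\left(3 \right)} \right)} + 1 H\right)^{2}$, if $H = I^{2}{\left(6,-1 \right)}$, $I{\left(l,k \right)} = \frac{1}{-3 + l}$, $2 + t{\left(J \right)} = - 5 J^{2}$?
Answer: $\frac{4468996}{81} \approx 55173.0$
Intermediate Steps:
$t{\left(J \right)} = -2 - 5 J^{2}$
$D{\left(E \right)} = 5 E$ ($D{\left(E \right)} = E + 4 E = 5 E$)
$H = \frac{1}{9}$ ($H = \left(\frac{1}{-3 + 6}\right)^{2} = \left(\frac{1}{3}\right)^{2} = \frac{1}{9} \approx 0.11111$)
$\left(D{\left(t{\left(3 \right)} \right)} + 1 H\right)^{2} = \left(5 \left(-2 - 5 \cdot 3^{2}\right) + 1 \cdot \frac{1}{9}\right)^{2} = \left(5 \left(-2 - 45\right) + \frac{1}{9}\right)^{2} = \left(5 \left(-47\right) + \frac{1}{9}\right)^{2} = \left(-235 + \frac{1}{9}\right)^{2} = \left(- \frac{2114}{9}\right)^{2} = \frac{4468996}{81}$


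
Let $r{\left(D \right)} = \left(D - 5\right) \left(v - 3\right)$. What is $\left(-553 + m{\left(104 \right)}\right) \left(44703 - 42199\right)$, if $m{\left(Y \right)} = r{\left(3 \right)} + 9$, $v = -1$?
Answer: $-1342144$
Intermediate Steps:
$r{\left(D \right)} = 20 - 4 D$ ($r{\left(D \right)} = \left(D - 5\right) \left(-1 - 3\right) = \left(-5 + D\right) \left(-4\right) = 20 - 4 D$)
$m{\left(Y \right)} = 17$ ($m{\left(Y \right)} = \left(20 - 12\right) + 9 = 8 + 9 = 17$)
$\left(-553 + m{\left(104 \right)}\right) \left(44703 - 42199\right) = \left(-553 + 17\right) \left(44703 - 42199\right) = \left(-536\right) 2504 = -1342144$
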